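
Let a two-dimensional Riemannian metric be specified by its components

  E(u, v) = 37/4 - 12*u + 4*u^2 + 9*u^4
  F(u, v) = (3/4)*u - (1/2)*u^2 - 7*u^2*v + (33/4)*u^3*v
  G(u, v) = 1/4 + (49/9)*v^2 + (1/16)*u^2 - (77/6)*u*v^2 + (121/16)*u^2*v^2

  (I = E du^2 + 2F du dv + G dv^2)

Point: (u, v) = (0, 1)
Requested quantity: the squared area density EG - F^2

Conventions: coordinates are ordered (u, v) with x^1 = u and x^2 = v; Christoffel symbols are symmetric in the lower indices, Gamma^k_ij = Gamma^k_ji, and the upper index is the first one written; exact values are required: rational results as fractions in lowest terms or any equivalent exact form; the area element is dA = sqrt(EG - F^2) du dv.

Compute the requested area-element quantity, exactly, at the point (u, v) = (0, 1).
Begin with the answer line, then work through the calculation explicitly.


Answer: EG - F^2 = 7585/144

E = 37/4, F = 0, G = 205/36; EG - F^2 = 7585/144


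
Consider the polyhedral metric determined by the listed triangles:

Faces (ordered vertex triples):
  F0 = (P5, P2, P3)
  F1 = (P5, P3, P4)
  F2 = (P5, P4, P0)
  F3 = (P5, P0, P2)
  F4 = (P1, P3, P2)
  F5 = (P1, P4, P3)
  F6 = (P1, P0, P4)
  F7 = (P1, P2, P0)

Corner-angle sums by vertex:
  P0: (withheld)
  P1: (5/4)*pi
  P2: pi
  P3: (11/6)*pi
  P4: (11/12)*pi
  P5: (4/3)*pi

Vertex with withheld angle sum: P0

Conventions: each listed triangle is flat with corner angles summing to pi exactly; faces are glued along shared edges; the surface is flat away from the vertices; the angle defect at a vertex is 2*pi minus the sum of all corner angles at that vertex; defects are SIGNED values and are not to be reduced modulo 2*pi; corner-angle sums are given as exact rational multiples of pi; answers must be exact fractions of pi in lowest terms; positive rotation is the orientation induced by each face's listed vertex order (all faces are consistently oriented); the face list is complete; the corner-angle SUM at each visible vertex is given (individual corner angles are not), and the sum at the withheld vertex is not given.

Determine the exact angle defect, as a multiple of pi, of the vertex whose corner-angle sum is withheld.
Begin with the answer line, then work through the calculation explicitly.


Answer: defect(P0) = pi/3

V = 6, E = 12, F = 8; chi = V - E + F = 2
Gauss-Bonnet: total defect = 2*pi*chi = 4*pi; visible defects sum to (11/3)*pi


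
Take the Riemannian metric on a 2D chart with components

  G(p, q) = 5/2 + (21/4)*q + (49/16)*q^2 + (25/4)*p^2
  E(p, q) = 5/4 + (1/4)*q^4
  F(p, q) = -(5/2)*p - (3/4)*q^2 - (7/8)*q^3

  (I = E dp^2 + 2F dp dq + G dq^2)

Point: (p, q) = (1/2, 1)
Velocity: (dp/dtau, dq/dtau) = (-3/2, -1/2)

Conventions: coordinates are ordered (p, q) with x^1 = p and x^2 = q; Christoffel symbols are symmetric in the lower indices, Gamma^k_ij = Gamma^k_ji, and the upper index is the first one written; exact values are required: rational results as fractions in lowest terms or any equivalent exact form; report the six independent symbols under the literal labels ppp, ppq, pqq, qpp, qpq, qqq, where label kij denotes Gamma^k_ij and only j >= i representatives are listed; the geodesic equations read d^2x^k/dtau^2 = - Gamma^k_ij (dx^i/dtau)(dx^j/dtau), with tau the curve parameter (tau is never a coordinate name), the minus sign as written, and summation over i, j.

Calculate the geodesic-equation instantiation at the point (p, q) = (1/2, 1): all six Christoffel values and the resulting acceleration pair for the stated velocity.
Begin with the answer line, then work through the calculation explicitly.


Answer: Gamma_ppp = -552/659, Gamma_ppq = 971/659, Gamma_pqq = -9391/1318, Gamma_qpp = -288/659, Gamma_qpq = 392/659, Gamma_qqq = -788/659; accelerations (d^2p/dtau^2, d^2q/dtau^2) = (7675/5272, 257/659)

E = 3/2, F = -23/8, G = 99/8 at the point
E_p = 0, E_q = 1, F_p = -5/2, F_q = -33/8, G_p = 25/4, G_q = 91/8
EG - F^2 = 659/64;  g^inv = (64/659) * [[99/8, 23/8], [23/8, 3/2]]
first-kind symbols [ij,l] = (1/2)(d_i g_jl + d_j g_il - d_l g_ij): [pp,p] = E_p/2 = 0, [pp,q] = F_p - E_q/2 = -3, [pq,p] = E_q/2 = 1/2, [pq,q] = G_p/2 = 25/8, [qq,p] = F_q - G_p/2 = -29/4, [qq,q] = G_q/2 = 91/16
Gamma^p_ij = (G*[ij,p] - F*[ij,q])/(EG - F^2), Gamma^q_ij = (E*[ij,q] - F*[ij,p])/(EG - F^2)
Gamma_ppp = -552/659, Gamma_ppq = 971/659, Gamma_pqq = -9391/1318, Gamma_qpp = -288/659, Gamma_qpq = 392/659, Gamma_qqq = -788/659
d^2p/dtau^2 = -(Gamma_ppp*(-3/2)^2 + 2*Gamma_ppq*(-3/2)*(-1/2) + Gamma_pqq*(-1/2)^2) = 7675/5272
d^2q/dtau^2 = -(Gamma_qpp*(-3/2)^2 + 2*Gamma_qpq*(-3/2)*(-1/2) + Gamma_qqq*(-1/2)^2) = 257/659


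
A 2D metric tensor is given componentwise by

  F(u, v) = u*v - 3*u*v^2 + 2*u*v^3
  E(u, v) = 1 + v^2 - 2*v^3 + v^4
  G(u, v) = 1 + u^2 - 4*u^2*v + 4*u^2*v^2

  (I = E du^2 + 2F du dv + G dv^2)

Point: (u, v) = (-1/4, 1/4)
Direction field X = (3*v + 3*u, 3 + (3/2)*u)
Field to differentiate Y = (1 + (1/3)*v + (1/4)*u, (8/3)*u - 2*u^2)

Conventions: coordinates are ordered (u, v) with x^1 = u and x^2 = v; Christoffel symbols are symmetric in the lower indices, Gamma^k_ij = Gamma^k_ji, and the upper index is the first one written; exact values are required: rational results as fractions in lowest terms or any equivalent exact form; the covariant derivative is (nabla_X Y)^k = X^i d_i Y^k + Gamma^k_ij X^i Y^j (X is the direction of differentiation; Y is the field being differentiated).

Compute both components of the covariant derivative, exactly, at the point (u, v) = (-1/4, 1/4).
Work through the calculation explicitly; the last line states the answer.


E = 265/256, F = -3/128, G = 65/64 at the point
E_u = 0, E_v = 3/16, F_u = 3/32, F_v = 1/32, G_u = -1/8, G_v = -1/8
EG - F^2 = 269/256;  g^inv = (256/269) * [[65/64, 3/128], [3/128, 265/256]]
first-kind symbols [ij,l] = (1/2)(d_i g_jl + d_j g_il - d_l g_ij): [uu,u] = E_u/2 = 0, [uu,v] = F_u - E_v/2 = 0, [uv,u] = E_v/2 = 3/32, [uv,v] = G_u/2 = -1/16, [vv,u] = F_v - G_u/2 = 3/32, [vv,v] = G_v/2 = -1/16
Gamma^u_ij = (G*[ij,u] - F*[ij,v])/(EG - F^2), Gamma^v_ij = (E*[ij,v] - F*[ij,u])/(EG - F^2)
Gamma_uuu = 0, Gamma_uuv = 24/269, Gamma_uvv = 24/269, Gamma_vuu = 0, Gamma_vuv = -16/269, Gamma_vvv = -16/269
X = (0, 21/8), Y = (49/48, -19/24) at the point

Answer: (nabla_X Y)^u = 3997/4304, (nabla_X Y)^v = -77/2152


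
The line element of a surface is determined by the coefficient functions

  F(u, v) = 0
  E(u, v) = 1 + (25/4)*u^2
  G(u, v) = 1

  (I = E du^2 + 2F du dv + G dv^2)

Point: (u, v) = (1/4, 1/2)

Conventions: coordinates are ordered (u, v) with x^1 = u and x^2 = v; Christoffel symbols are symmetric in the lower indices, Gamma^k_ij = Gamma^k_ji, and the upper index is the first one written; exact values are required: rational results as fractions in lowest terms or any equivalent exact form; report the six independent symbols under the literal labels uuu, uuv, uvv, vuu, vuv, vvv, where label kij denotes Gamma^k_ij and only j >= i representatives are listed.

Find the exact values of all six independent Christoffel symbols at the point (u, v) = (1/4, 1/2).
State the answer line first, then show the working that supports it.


Answer: Gamma_uuu = 100/89, Gamma_uuv = 0, Gamma_uvv = 0, Gamma_vuu = 0, Gamma_vuv = 0, Gamma_vvv = 0

E = 89/64, F = 0, G = 1 at the point
E_u = 25/8, E_v = 0, F_u = 0, F_v = 0, G_u = 0, G_v = 0
EG - F^2 = 89/64;  g^inv = (64/89) * [[1, 0], [0, 89/64]]
first-kind symbols [ij,l] = (1/2)(d_i g_jl + d_j g_il - d_l g_ij): [uu,u] = E_u/2 = 25/16, [uu,v] = F_u - E_v/2 = 0, [uv,u] = E_v/2 = 0, [uv,v] = G_u/2 = 0, [vv,u] = F_v - G_u/2 = 0, [vv,v] = G_v/2 = 0
Gamma^u_ij = (G*[ij,u] - F*[ij,v])/(EG - F^2), Gamma^v_ij = (E*[ij,v] - F*[ij,u])/(EG - F^2)


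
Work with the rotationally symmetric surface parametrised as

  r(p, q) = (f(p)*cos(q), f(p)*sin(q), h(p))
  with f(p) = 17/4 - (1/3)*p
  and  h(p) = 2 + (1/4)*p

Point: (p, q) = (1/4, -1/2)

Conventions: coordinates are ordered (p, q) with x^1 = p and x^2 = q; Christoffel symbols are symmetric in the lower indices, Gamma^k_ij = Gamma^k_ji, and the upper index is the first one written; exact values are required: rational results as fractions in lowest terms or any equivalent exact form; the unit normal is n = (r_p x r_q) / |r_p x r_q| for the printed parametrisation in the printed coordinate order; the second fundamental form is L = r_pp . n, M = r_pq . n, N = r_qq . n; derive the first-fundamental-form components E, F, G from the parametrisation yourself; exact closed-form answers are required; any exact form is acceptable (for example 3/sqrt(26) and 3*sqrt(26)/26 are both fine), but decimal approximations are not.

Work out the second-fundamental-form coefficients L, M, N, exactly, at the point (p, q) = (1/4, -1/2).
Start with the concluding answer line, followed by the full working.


Answer: L = 0, M = 0, N = 5/2

f = 25/6, f' = -1/3, f'' = 0, h' = 1/4, h'' = 0
E = 25/144, F = 0, G = 625/36; answer radicand W^2 = 25/144
unnormalised second-form numerators: l = 0, m = 0, n = 25/24; L = l/sqrt(25/144), and similarly M = m/sqrt(W^2), N = n/sqrt(W^2)


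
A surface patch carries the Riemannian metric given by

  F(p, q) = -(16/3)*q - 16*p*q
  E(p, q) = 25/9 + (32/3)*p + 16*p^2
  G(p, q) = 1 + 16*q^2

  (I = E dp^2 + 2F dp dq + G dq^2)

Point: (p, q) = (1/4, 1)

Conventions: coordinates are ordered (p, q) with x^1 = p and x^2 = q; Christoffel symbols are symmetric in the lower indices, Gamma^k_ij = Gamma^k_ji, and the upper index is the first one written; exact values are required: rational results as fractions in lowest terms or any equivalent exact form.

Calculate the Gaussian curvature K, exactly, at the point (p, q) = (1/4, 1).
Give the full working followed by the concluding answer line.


E = 58/9, F = -28/3, G = 17, EG - F^2 = 202/9 at the point
E_p = 56/3, E_q = 0, F_p = -16, F_q = -28/3, G_p = 0, G_q = 32
E_qq = 0, F_pq = -16, G_pp = 0
Using the Brioschi determinant formula for K from the metric derivatives:
M1 = [[-E_qq/2 + F_pq - G_pp/2, E_p/2, F_p - E_q/2], [F_q - G_p/2, E, F], [G_q/2, F, G]] = [[-16, 28/3, -16], [-28/3, 58/9, -28/3], [16, -28/3, 17]]; det M1 = -16
M2 = [[0, E_q/2, G_p/2], [E_q/2, E, F], [G_p/2, F, G]] = [[0, 0, 0], [0, 58/9, -28/3], [0, -28/3, 17]]; det M2 = 0
det M1 - det M2 = -16; K = -16 / (202/9)^2 = -324/10201

Answer: K = -324/10201


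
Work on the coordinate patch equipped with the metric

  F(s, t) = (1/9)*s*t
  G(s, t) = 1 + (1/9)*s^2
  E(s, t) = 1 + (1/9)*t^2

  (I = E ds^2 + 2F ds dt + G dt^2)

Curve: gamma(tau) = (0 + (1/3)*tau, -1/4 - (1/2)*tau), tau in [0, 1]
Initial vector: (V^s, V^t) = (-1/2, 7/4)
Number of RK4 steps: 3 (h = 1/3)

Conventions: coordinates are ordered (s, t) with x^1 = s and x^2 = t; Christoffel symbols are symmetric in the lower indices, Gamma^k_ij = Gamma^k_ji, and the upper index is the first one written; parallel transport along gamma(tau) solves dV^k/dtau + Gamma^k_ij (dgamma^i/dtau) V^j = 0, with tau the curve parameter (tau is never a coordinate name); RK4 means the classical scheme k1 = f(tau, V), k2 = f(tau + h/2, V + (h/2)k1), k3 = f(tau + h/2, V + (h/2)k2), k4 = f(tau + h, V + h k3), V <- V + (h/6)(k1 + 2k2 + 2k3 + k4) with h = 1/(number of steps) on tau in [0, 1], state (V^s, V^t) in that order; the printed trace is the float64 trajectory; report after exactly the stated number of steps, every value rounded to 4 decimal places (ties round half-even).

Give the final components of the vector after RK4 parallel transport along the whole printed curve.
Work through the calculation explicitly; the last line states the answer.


gamma'(tau) = (1/3, -1/2); f(tau, V)^k = -Gamma^k_ij(gamma(tau)) gamma'^i(tau) V^j; h = 1/3; intermediate values shown to 6 dp
curve data and Christoffel symbols at the stage parameters:
  tau = 0.000000: gamma = (0.000000, -0.250000), gamma' = (0.333333, -0.500000); Gamma_sss = 0.000000, Gamma_sst = -0.027586, Gamma_stt = 0.000000, Gamma_tss = 0.000000, Gamma_tst = 0.000000, Gamma_ttt = 0.000000
  tau = 0.166667: gamma = (0.055556, -0.333333), gamma' = (0.333333, -0.500000); Gamma_sss = 0.000000, Gamma_sst = -0.036573, Gamma_stt = 0.000000, Gamma_tss = 0.000000, Gamma_tst = 0.006095, Gamma_ttt = 0.000000
  tau = 0.333333: gamma = (0.111111, -0.416667), gamma' = (0.333333, -0.500000); Gamma_sss = 0.000000, Gamma_sst = -0.045359, Gamma_stt = 0.000000, Gamma_tss = 0.000000, Gamma_tst = 0.012096, Gamma_ttt = 0.000000
  tau = 0.500000: gamma = (0.166667, -0.500000), gamma' = (0.333333, -0.500000); Gamma_sss = 0.000000, Gamma_sst = -0.053892, Gamma_stt = 0.000000, Gamma_tss = 0.000000, Gamma_tst = 0.017964, Gamma_ttt = 0.000000
  tau = 0.666667: gamma = (0.222222, -0.583333), gamma' = (0.333333, -0.500000); Gamma_sss = 0.000000, Gamma_sst = -0.062125, Gamma_stt = 0.000000, Gamma_tss = 0.000000, Gamma_tst = 0.023667, Gamma_ttt = 0.000000
  tau = 0.833333: gamma = (0.277778, -0.666667), gamma' = (0.333333, -0.500000); Gamma_sss = 0.000000, Gamma_sst = -0.070016, Gamma_stt = 0.000000, Gamma_tss = 0.000000, Gamma_tst = 0.029173, Gamma_ttt = 0.000000
  tau = 1.000000: gamma = (0.333333, -0.750000), gamma' = (0.333333, -0.500000); Gamma_sss = 0.000000, Gamma_sst = -0.077531, Gamma_stt = 0.000000, Gamma_tss = 0.000000, Gamma_tst = 0.034458, Gamma_ttt = 0.000000
step 0: V^s = -0.5000, V^t = 1.7500
step 1: k1 = (0.022989, 0.000000), k2 = (0.030407, -0.005068), k3 = (0.030375, -0.005062), k4 = (0.037544, -0.010012); V <- V + (h/6)(k1 + 2k2 + 2k3 + k4): V^s = -0.4899, V^t = 1.7483
step 2: k1 = (0.037544, -0.010012), k2 = (0.044409, -0.014803), k3 = (0.044364, -0.014788), k4 = (0.050860, -0.019375); V <- V + (h/6)(k1 + 2k2 + 2k3 + k4): V^s = -0.4751, V^t = 1.7434
step 3: k1 = (0.050861, -0.019376), k2 = (0.056949, -0.023729), k3 = (0.056897, -0.023707), k4 = (0.062534, -0.027793); V <- V + (h/6)(k1 + 2k2 + 2k3 + k4): V^s = -0.4562, V^t = 1.7355

Answer: V^s = -0.4562, V^t = 1.7355


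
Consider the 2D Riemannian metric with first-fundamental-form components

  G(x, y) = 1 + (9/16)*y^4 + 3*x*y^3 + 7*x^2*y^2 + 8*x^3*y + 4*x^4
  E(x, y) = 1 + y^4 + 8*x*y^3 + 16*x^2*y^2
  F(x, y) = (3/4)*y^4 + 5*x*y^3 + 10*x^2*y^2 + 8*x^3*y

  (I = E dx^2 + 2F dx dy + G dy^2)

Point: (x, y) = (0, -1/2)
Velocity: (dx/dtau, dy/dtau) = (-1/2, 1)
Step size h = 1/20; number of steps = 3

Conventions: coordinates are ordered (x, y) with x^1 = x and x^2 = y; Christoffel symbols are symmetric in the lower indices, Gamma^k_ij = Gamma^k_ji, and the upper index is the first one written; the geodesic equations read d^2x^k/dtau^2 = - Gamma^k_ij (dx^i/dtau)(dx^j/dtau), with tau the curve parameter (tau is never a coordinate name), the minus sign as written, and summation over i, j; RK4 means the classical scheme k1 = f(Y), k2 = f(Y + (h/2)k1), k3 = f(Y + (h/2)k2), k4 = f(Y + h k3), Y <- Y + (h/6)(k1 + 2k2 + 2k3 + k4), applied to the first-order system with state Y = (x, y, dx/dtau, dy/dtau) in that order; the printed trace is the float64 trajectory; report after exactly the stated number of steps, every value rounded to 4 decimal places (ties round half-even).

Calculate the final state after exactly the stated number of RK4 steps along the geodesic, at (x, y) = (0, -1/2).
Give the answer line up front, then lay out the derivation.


Answer: x = -0.0746, y = -0.3497, dx/dtau = -0.4953, dy/dtau = 1.0034

f(Y) = (dx/dtau, dy/dtau, -Gamma^x_ij Y'^i Y'^j, -Gamma^y_ij Y'^i Y'^j) with the Gammas evaluated at the stage position; h = 0.050000; intermediate values shown to 6 dp
step 0: x = 0.0000, y = -0.5000, dx/dtau = -0.5000, dy/dtau = 1.0000
step 1:
  k1: at (x, y) = (0.000000, -0.500000), (dx/dtau, dy/dtau) = (-0.500000, 1.000000); Gamma_xxx = -0.455516, Gamma_xxy = -0.227758, Gamma_xyy = -0.170819, Gamma_yxx = -0.341637, Gamma_yxy = -0.170819, Gamma_yyy = -0.128114; k1 = (-0.500000, 1.000000, 0.056940, 0.042705)
  k2: at (x, y) = (-0.012500, -0.475000), (dx/dtau, dy/dtau) = (-0.498577, 1.001068); Gamma_xxx = -0.432668, Gamma_xxy = -0.227720, Gamma_xyy = -0.167943, Gamma_yxx = -0.314741, Gamma_yxy = -0.165653, Gamma_yyy = -0.122169; k2 = (-0.498577, 1.001068, 0.048540, 0.035310)
  k3: at (x, y) = (-0.012464, -0.474973), (dx/dtau, dy/dtau) = (-0.498786, 1.000883); Gamma_xxx = -0.432506, Gamma_xxy = -0.227603, Gamma_xyy = -0.167865, Gamma_yxx = -0.314647, Gamma_yxy = -0.165581, Gamma_yyy = -0.122121; k3 = (-0.498786, 1.000883, 0.048513, 0.035293)
  k4: at (x, y) = (-0.024939, -0.449956), (dx/dtau, dy/dtau) = (-0.497574, 1.001765); Gamma_xxx = -0.407677, Gamma_xxy = -0.226435, Gamma_xyy = -0.164177, Gamma_yxx = -0.289313, Gamma_yxy = -0.160692, Gamma_yyy = -0.116510; k4 = (-0.497574, 1.001765, 0.039956, 0.028355)
  Y <- Y + (h/6)(k1 + 2k2 + 2k3 + k4): x = -0.0249, y = -0.4500, dx/dtau = -0.4976, dy/dtau = 1.0018
step 2:
  k1: at (x, y) = (-0.024936, -0.449953), (dx/dtau, dy/dtau) = (-0.497575, 1.001769); Gamma_xxx = -0.407662, Gamma_xxy = -0.226423, Gamma_xyy = -0.164169, Gamma_yxx = -0.289303, Gamma_yxy = -0.160684, Gamma_yyy = -0.116505; k1 = (-0.497575, 1.001769, 0.039956, 0.028356)
  k2: at (x, y) = (-0.037375, -0.424909), (dx/dtau, dy/dtau) = (-0.496576, 1.002478); Gamma_xxx = -0.381119, Gamma_xxy = -0.224083, Gamma_xyy = -0.159681, Gamma_yxx = -0.265403, Gamma_yxy = -0.156047, Gamma_yyy = -0.111199; k2 = (-0.496576, 1.002478, 0.031353, 0.021834)
  k3: at (x, y) = (-0.037350, -0.424891), (dx/dtau, dy/dtau) = (-0.496791, 1.002315); Gamma_xxx = -0.381024, Gamma_xxy = -0.224006, Gamma_xyy = -0.159631, Gamma_yxx = -0.265344, Gamma_yxy = -0.155997, Gamma_yyy = -0.111167; k3 = (-0.496791, 1.002315, 0.031324, 0.021814)
  k4: at (x, y) = (-0.049775, -0.399837), (dx/dtau, dy/dtau) = (-0.496009, 1.002860); Gamma_xxx = -0.353178, Gamma_xxy = -0.220556, Gamma_xyy = -0.154425, Gamma_yxx = -0.242840, Gamma_yxy = -0.151651, Gamma_yyy = -0.106181; k4 = (-0.496009, 1.002860, 0.022779, 0.015663)
  Y <- Y + (h/6)(k1 + 2k2 + 2k3 + k4): x = -0.0498, y = -0.3998, dx/dtau = -0.4960, dy/dtau = 1.0029
step 3:
  k1: at (x, y) = (-0.049772, -0.399834), (dx/dtau, dy/dtau) = (-0.496008, 1.002863); Gamma_xxx = -0.353165, Gamma_xxy = -0.220545, Gamma_xyy = -0.154418, Gamma_yxx = -0.242832, Gamma_yxy = -0.151644, Gamma_yyy = -0.106176; k1 = (-0.496008, 1.002863, 0.022780, 0.015663)
  k2: at (x, y) = (-0.062172, -0.374763), (dx/dtau, dy/dtau) = (-0.495438, 1.003255); Gamma_xxx = -0.324278, Gamma_xxy = -0.215936, Gamma_xyy = -0.148503, Gamma_yxx = -0.221600, Gamma_yxy = -0.147563, Gamma_yyy = -0.101482; k2 = (-0.495438, 1.003255, 0.014406, 0.009844)
  k3: at (x, y) = (-0.062158, -0.374753), (dx/dtau, dy/dtau) = (-0.495647, 1.003109); Gamma_xxx = -0.324233, Gamma_xxy = -0.215895, Gamma_xyy = -0.148476, Gamma_yxx = -0.221570, Gamma_yxy = -0.147535, Gamma_yyy = -0.101464; k3 = (-0.495647, 1.003109, 0.014374, 0.009822)
  k4: at (x, y) = (-0.074554, -0.349679), (dx/dtau, dy/dtau) = (-0.495289, 1.003354); Gamma_xxx = -0.294685, Gamma_xxy = -0.210171, Gamma_xyy = -0.141921, Gamma_yxx = -0.201563, Gamma_yxy = -0.143757, Gamma_yyy = -0.097074; k4 = (-0.495289, 1.003354, 0.006275, 0.004292)
  Y <- Y + (h/6)(k1 + 2k2 + 2k3 + k4): x = -0.0746, y = -0.3497, dx/dtau = -0.4953, dy/dtau = 1.0034


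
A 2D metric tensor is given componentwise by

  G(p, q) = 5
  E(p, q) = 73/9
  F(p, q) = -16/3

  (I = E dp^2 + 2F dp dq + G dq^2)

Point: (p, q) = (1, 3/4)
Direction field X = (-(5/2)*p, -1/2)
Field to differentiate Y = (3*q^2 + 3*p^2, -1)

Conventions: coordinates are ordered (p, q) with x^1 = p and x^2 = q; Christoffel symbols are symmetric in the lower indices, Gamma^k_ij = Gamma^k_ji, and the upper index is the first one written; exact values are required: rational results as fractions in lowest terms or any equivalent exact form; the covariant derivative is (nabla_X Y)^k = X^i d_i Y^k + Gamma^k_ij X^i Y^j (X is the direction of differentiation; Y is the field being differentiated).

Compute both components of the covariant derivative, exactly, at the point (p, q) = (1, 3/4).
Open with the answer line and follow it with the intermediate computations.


Answer: (nabla_X Y)^p = -69/4, (nabla_X Y)^q = 0

E = 73/9, F = -16/3, G = 5 at the point
E_p = 0, E_q = 0, F_p = 0, F_q = 0, G_p = 0, G_q = 0
EG - F^2 = 109/9;  g^inv = (9/109) * [[5, 16/3], [16/3, 73/9]]
first-kind symbols [ij,l] = (1/2)(d_i g_jl + d_j g_il - d_l g_ij): [pp,p] = E_p/2 = 0, [pp,q] = F_p - E_q/2 = 0, [pq,p] = E_q/2 = 0, [pq,q] = G_p/2 = 0, [qq,p] = F_q - G_p/2 = 0, [qq,q] = G_q/2 = 0
Gamma^p_ij = (G*[ij,p] - F*[ij,q])/(EG - F^2), Gamma^q_ij = (E*[ij,q] - F*[ij,p])/(EG - F^2)
Gamma_ppp = 0, Gamma_ppq = 0, Gamma_pqq = 0, Gamma_qpp = 0, Gamma_qpq = 0, Gamma_qqq = 0
X = (-5/2, -1/2), Y = (75/16, -1) at the point


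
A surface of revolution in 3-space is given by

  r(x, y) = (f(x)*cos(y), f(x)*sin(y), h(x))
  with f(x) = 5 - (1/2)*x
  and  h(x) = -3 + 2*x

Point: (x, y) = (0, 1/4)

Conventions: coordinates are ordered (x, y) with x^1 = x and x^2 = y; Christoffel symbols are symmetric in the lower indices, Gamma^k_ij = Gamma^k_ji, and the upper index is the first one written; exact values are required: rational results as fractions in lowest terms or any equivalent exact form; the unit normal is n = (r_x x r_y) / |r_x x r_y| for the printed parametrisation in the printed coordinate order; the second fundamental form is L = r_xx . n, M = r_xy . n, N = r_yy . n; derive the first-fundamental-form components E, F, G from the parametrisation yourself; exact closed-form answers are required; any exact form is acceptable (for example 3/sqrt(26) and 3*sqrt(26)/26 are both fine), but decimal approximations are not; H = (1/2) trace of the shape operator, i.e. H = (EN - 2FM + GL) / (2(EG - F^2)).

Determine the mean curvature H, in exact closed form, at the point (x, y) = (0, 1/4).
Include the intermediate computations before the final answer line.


f = 5, f' = -1/2, f'' = 0, h' = 2, h'' = 0
E = 17/4, F = 0, G = 25; answer radicand W^2 = 17/4
unnormalised second-form numerators: l = 0, m = 0, n = 10; L = l/sqrt(17/4), and similarly M = m/sqrt(W^2), N = n/sqrt(W^2)
H = (E*n - 2*F*m + G*l) / (2*(EG - F^2)*sqrt(W^2)); E*n - 2*F*m + G*l = 85/2, EG - F^2 = 425/4, so H = (1/5)/sqrt(17/4)

Answer: H = 2*sqrt(17)/85


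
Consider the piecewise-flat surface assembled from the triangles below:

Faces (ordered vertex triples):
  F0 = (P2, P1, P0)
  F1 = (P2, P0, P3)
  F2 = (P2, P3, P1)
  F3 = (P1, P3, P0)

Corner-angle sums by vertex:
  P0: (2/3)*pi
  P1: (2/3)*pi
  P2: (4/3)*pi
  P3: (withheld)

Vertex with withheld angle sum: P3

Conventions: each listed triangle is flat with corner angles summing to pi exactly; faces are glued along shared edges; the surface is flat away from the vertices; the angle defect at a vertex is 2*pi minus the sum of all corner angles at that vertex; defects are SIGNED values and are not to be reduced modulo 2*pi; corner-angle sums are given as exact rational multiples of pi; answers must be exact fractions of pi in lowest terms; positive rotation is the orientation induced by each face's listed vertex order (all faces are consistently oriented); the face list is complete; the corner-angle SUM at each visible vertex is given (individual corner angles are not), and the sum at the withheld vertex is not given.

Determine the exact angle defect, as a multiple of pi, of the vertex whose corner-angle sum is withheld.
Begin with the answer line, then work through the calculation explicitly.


Answer: defect(P3) = (2/3)*pi

V = 4, E = 6, F = 4; chi = V - E + F = 2
Gauss-Bonnet: total defect = 2*pi*chi = 4*pi; visible defects sum to (10/3)*pi


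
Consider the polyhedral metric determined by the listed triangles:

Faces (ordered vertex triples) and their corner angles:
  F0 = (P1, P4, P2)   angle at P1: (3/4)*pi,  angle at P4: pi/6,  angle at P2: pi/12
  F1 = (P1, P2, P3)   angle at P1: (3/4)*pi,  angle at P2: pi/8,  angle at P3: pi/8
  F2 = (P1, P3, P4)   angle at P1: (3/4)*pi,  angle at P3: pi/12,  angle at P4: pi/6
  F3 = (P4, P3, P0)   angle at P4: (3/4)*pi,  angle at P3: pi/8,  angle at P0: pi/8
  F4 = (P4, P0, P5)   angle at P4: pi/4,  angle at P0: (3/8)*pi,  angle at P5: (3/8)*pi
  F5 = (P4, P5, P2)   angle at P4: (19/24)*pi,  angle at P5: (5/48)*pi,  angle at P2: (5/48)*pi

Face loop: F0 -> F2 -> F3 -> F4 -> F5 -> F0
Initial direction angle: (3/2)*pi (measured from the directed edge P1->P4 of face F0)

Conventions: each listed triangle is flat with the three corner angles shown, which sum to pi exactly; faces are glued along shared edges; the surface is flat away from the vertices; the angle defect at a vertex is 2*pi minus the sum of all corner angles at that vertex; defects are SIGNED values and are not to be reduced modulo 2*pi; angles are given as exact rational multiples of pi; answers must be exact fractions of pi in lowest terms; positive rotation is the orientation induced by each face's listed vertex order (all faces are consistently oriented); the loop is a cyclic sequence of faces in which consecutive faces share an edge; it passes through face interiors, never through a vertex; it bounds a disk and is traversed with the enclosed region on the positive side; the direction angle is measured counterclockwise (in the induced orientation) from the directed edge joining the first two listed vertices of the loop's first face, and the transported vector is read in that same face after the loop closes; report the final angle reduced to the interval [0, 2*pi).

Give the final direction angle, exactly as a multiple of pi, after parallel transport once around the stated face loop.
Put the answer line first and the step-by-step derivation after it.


Answer: final direction angle = (11/8)*pi

enclosed vertex P4: corner angles sum to (17/8)*pi, defect = 2*pi - (17/8)*pi = -pi/8
summing the enclosed defects onto the initial angle, mod 2*pi in the induced orientation:
final angle = (3/2)*pi - pi/8 = (11/8)*pi (mod 2*pi)


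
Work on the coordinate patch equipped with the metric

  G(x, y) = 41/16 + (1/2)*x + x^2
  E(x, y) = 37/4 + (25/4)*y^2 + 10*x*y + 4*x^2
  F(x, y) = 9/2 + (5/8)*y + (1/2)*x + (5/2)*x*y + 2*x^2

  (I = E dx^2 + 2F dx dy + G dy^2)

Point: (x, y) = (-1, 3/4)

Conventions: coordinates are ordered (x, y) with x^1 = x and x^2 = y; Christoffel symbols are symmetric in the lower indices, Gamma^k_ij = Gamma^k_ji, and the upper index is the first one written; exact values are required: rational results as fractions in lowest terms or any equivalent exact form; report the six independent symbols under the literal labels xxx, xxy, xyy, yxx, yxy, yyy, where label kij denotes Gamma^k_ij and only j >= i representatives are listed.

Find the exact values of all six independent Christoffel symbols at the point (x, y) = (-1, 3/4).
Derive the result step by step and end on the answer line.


E = 593/64, F = 147/32, G = 49/16 at the point
E_x = -1/2, E_y = -5/8, F_x = -13/8, F_y = -15/8, G_x = -3/2, G_y = 0
EG - F^2 = 931/128;  g^inv = (128/931) * [[49/16, -147/32], [-147/32, 593/64]]
first-kind symbols [ij,l] = (1/2)(d_i g_jl + d_j g_il - d_l g_ij): [xx,x] = E_x/2 = -1/4, [xx,y] = F_x - E_y/2 = -21/16, [xy,x] = E_y/2 = -5/16, [xy,y] = G_x/2 = -3/4, [yy,x] = F_y - G_x/2 = -9/8, [yy,y] = G_y/2 = 0
Gamma^x_ij = (G*[ij,x] - F*[ij,y])/(EG - F^2), Gamma^y_ij = (E*[ij,y] - F*[ij,x])/(EG - F^2)

Answer: Gamma_xxx = 55/76, Gamma_xxy = 13/38, Gamma_xyy = -9/19, Gamma_yxx = -1611/1064, Gamma_yxy = -2823/3724, Gamma_yyy = 27/38


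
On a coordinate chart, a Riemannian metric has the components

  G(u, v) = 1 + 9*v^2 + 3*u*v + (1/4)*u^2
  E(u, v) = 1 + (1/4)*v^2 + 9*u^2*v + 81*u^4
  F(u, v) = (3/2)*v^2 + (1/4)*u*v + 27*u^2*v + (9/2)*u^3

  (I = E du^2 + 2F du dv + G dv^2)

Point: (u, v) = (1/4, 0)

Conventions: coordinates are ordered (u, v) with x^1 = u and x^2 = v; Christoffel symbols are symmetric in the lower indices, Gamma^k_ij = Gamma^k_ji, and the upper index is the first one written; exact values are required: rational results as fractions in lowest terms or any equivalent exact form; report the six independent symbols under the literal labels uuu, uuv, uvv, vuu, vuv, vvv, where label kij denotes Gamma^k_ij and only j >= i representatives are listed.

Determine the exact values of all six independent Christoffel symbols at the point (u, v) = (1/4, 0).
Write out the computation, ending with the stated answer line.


E = 337/256, F = 9/128, G = 65/64 at the point
E_u = 81/16, E_v = 9/16, F_u = 27/32, F_v = 7/4, G_u = 1/8, G_v = 3/4
EG - F^2 = 341/256;  g^inv = (256/341) * [[65/64, -9/128], [-9/128, 337/256]]
first-kind symbols [ij,l] = (1/2)(d_i g_jl + d_j g_il - d_l g_ij): [uu,u] = E_u/2 = 81/32, [uu,v] = F_u - E_v/2 = 9/16, [uv,u] = E_v/2 = 9/32, [uv,v] = G_u/2 = 1/16, [vv,u] = F_v - G_u/2 = 27/16, [vv,v] = G_v/2 = 3/8
Gamma^u_ij = (G*[ij,u] - F*[ij,v])/(EG - F^2), Gamma^v_ij = (E*[ij,v] - F*[ij,u])/(EG - F^2)

Answer: Gamma_uuu = 648/341, Gamma_uuv = 72/341, Gamma_uvv = 432/341, Gamma_vuu = 144/341, Gamma_vuv = 16/341, Gamma_vvv = 96/341


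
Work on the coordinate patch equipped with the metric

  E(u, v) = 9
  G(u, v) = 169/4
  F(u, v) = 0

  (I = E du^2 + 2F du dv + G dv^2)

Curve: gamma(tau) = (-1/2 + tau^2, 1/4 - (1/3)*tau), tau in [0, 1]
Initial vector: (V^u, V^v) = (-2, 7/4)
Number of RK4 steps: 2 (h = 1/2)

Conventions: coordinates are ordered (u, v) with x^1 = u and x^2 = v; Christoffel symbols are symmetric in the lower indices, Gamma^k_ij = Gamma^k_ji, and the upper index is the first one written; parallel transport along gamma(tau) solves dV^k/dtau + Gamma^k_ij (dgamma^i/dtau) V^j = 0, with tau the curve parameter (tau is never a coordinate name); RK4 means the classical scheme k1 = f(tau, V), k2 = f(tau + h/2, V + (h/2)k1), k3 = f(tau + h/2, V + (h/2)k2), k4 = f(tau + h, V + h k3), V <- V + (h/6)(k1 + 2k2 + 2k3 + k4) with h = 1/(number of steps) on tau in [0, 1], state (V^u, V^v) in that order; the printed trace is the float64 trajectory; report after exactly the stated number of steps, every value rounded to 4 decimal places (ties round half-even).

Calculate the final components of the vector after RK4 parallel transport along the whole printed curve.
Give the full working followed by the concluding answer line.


gamma'(tau) = (2*tau, -1/3); f(tau, V)^k = -Gamma^k_ij(gamma(tau)) gamma'^i(tau) V^j; h = 1/2; intermediate values shown to 6 dp
curve data and Christoffel symbols at the stage parameters:
  tau = 0.000000: gamma = (-0.500000, 0.250000), gamma' = (0.000000, -0.333333); Gamma_uuu = 0.000000, Gamma_uuv = 0.000000, Gamma_uvv = 0.000000, Gamma_vuu = 0.000000, Gamma_vuv = 0.000000, Gamma_vvv = 0.000000
  tau = 0.250000: gamma = (-0.437500, 0.166667), gamma' = (0.500000, -0.333333); Gamma_uuu = 0.000000, Gamma_uuv = 0.000000, Gamma_uvv = 0.000000, Gamma_vuu = 0.000000, Gamma_vuv = 0.000000, Gamma_vvv = 0.000000
  tau = 0.500000: gamma = (-0.250000, 0.083333), gamma' = (1.000000, -0.333333); Gamma_uuu = 0.000000, Gamma_uuv = 0.000000, Gamma_uvv = 0.000000, Gamma_vuu = 0.000000, Gamma_vuv = 0.000000, Gamma_vvv = 0.000000
  tau = 0.750000: gamma = (0.062500, 0.000000), gamma' = (1.500000, -0.333333); Gamma_uuu = 0.000000, Gamma_uuv = 0.000000, Gamma_uvv = 0.000000, Gamma_vuu = 0.000000, Gamma_vuv = 0.000000, Gamma_vvv = 0.000000
  tau = 1.000000: gamma = (0.500000, -0.083333), gamma' = (2.000000, -0.333333); Gamma_uuu = 0.000000, Gamma_uuv = 0.000000, Gamma_uvv = 0.000000, Gamma_vuu = 0.000000, Gamma_vuv = 0.000000, Gamma_vvv = 0.000000
step 0: V^u = -2.0000, V^v = 1.7500
step 1: k1 = (0.000000, 0.000000), k2 = (0.000000, 0.000000), k3 = (0.000000, 0.000000), k4 = (0.000000, 0.000000); V <- V + (h/6)(k1 + 2k2 + 2k3 + k4): V^u = -2.0000, V^v = 1.7500
step 2: k1 = (0.000000, 0.000000), k2 = (0.000000, 0.000000), k3 = (0.000000, 0.000000), k4 = (0.000000, 0.000000); V <- V + (h/6)(k1 + 2k2 + 2k3 + k4): V^u = -2.0000, V^v = 1.7500

Answer: V^u = -2.0000, V^v = 1.7500


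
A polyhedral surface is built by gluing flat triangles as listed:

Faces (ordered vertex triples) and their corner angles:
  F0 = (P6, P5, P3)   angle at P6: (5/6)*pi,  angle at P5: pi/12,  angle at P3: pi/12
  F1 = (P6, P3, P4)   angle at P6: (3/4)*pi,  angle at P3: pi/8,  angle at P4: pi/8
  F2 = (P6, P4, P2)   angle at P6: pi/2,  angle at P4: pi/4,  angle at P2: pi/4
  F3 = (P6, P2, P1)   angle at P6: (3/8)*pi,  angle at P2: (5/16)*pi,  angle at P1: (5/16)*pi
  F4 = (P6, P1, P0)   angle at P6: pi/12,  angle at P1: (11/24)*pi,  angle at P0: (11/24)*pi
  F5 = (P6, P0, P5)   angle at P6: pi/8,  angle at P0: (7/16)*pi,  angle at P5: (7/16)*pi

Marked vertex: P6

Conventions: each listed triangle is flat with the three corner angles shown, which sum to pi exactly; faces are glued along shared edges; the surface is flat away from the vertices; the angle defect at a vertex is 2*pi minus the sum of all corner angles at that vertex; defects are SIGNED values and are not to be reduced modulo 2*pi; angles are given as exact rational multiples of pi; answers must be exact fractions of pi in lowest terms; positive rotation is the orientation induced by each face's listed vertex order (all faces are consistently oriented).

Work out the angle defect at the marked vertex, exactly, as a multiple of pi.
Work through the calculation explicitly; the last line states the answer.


Sum of corner angles at P6: (8/3)*pi
defect = 2*pi - (8/3)*pi

Answer: defect(P6) = (-2/3)*pi


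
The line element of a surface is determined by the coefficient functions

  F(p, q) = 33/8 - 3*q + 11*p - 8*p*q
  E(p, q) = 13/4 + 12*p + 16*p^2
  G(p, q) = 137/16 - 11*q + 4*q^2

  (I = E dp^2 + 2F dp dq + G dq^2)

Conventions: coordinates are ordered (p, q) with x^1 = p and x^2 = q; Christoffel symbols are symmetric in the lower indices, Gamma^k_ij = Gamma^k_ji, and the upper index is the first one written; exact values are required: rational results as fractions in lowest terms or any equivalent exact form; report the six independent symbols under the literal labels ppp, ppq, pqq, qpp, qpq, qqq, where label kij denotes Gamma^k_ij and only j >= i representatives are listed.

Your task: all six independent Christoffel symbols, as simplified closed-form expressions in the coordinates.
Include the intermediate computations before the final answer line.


E = 13/4 + 12*p + 16*p^2; F = 33/8 - 3*q + 11*p - 8*p*q; G = 137/16 - 11*q + 4*q^2
Gamma^k_ij = (1/2) g^{kl} (d_i g_jl + d_j g_il - d_l g_ij), with g^inv = (1/(EG-F^2)) [[G, -F], [-F, E]]
first partials: E_p = 12 + 32*p, E_q = 0, F_p = 11 - 8*q, F_q = -3 - 8*p, G_p = 0, G_q = -11 + 8*q
D = EG - F^2 = 173/16 - 11*q + 12*p + 4*q^2 + 16*p^2
expanded: Gamma^p_pp = (G E_p - 2F F_p + F E_q)/(2D), Gamma^p_pq = (G E_q - F G_p)/(2D), Gamma^p_qq = (2G F_q - G G_p - F G_q)/(2D), Gamma^q_pp = (2E F_p - E E_q - F E_p)/(2D), Gamma^q_pq = (E G_p - F E_q)/(2D), Gamma^q_qq = (E G_q - 2F F_q + F G_p)/(2D); substitute and cancel common factors

Answer: Gamma_ppp = (256*p + 96)/(256*p^2 + 192*p + 64*q^2 - 176*q + 173), Gamma_ppq = 0, Gamma_pqq = (-128*p - 48)/(256*p^2 + 192*p + 64*q^2 - 176*q + 173), Gamma_qpp = (176 - 128*q)/(256*p^2 + 192*p + 64*q^2 - 176*q + 173), Gamma_qpq = 0, Gamma_qqq = (64*q - 88)/(256*p^2 + 192*p + 64*q^2 - 176*q + 173)


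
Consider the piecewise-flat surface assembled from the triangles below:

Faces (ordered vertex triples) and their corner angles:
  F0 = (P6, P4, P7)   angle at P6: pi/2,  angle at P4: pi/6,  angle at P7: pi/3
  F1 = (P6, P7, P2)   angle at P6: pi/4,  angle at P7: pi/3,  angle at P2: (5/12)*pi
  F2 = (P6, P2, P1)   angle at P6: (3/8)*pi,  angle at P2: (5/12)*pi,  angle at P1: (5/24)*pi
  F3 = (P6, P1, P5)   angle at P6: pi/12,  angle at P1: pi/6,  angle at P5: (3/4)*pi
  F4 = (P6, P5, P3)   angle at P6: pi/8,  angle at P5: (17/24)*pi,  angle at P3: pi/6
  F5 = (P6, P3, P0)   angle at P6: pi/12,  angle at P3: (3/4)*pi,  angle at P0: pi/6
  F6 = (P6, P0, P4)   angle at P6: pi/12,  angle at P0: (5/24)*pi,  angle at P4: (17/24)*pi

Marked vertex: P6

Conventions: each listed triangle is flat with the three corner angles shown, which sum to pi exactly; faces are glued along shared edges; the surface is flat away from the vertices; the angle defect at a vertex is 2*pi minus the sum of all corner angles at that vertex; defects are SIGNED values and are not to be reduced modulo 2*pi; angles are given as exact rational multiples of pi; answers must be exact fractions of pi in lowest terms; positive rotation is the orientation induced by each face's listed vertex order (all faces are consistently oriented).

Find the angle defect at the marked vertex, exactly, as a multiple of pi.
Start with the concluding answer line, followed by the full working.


Answer: defect(P6) = pi/2

Sum of corner angles at P6: (3/2)*pi
defect = 2*pi - (3/2)*pi


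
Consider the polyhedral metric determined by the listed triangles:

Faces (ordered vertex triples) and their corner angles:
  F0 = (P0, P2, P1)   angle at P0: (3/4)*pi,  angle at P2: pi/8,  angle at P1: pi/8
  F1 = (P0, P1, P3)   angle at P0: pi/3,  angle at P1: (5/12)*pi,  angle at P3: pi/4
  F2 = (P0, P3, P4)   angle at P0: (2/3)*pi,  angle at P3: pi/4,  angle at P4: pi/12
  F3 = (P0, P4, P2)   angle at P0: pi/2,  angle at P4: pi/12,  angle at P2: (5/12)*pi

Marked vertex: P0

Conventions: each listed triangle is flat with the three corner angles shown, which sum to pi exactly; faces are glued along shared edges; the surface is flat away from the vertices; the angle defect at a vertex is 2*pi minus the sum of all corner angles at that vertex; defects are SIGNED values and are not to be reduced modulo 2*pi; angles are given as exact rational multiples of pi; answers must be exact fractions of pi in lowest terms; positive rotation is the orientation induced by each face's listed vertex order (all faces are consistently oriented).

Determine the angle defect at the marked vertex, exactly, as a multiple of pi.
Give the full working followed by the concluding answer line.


Sum of corner angles at P0: (9/4)*pi
defect = 2*pi - (9/4)*pi

Answer: defect(P0) = -pi/4


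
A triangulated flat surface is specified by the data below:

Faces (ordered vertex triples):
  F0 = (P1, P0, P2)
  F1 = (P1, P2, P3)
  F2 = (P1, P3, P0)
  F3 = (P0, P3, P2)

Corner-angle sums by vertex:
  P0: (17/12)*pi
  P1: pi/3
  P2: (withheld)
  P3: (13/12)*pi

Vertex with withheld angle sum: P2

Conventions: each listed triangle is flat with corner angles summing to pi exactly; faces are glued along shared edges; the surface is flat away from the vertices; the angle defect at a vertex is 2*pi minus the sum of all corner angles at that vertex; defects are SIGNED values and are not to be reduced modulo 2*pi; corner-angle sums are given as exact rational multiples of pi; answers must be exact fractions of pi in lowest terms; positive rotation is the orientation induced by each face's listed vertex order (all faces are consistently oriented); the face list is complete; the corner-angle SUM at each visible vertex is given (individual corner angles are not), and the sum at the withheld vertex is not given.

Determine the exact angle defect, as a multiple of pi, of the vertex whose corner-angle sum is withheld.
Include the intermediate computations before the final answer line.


V = 4, E = 6, F = 4; chi = V - E + F = 2
Gauss-Bonnet: total defect = 2*pi*chi = 4*pi; visible defects sum to (19/6)*pi

Answer: defect(P2) = (5/6)*pi


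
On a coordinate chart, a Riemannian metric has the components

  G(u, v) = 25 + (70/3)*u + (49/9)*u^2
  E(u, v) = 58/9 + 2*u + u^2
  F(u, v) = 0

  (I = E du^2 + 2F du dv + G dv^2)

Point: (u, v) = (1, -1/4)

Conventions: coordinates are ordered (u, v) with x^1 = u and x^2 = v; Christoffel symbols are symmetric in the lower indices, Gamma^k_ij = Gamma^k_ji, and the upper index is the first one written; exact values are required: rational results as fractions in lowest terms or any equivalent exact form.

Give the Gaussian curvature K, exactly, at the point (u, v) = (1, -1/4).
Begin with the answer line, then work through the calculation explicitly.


Answer: K = 567/79475

E = 85/9, F = 0, G = 484/9, EG - F^2 = 41140/81 at the point
E_u = 4, E_v = 0, F_u = 0, F_v = 0, G_u = 308/9, G_v = 0
E_vv = 0, F_uv = 0, G_uu = 98/9
The intrinsic route: Brioschi's K = (det M1 - det M2)/(EG - F^2)^2.
M1 = [[-E_vv/2 + F_uv - G_uu/2, E_u/2, F_u - E_v/2], [F_v - G_u/2, E, F], [G_v/2, F, G]] = [[-49/9, 2, 0], [-154/9, 85/9, 0], [0, 0, 484/9]]; det M1 = -674212/729
M2 = [[0, E_v/2, G_u/2], [E_v/2, E, F], [G_u/2, F, G]] = [[0, 0, 154/9], [0, 85/9, 0], [154/9, 0, 484/9]]; det M2 = -2015860/729
det M1 - det M2 = 149072/81; K = 149072/81 / (41140/81)^2 = 567/79475


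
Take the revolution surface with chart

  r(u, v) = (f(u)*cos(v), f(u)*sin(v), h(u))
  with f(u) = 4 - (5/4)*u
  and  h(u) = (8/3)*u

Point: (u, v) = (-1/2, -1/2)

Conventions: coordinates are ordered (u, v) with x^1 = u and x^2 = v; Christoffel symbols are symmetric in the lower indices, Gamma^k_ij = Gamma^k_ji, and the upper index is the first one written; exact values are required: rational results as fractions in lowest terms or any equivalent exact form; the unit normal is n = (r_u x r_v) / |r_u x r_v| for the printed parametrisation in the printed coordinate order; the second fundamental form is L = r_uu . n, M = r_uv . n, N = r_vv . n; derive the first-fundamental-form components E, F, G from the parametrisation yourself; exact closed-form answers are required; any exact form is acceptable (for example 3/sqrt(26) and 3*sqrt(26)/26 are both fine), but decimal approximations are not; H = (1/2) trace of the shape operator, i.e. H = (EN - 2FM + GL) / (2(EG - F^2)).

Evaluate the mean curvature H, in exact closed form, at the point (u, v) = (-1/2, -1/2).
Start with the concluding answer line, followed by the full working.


Answer: H = 128*sqrt(1249)/46213

f = 37/8, f' = -5/4, f'' = 0, h' = 8/3, h'' = 0
E = 1249/144, F = 0, G = 1369/64; answer radicand W^2 = 1249/144
unnormalised second-form numerators: l = 0, m = 0, n = 37/3; L = l/sqrt(1249/144), and similarly M = m/sqrt(W^2), N = n/sqrt(W^2)
H = (E*n - 2*F*m + G*l) / (2*(EG - F^2)*sqrt(W^2)); E*n - 2*F*m + G*l = 46213/432, EG - F^2 = 1709881/9216, so H = (32/111)/sqrt(1249/144)
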